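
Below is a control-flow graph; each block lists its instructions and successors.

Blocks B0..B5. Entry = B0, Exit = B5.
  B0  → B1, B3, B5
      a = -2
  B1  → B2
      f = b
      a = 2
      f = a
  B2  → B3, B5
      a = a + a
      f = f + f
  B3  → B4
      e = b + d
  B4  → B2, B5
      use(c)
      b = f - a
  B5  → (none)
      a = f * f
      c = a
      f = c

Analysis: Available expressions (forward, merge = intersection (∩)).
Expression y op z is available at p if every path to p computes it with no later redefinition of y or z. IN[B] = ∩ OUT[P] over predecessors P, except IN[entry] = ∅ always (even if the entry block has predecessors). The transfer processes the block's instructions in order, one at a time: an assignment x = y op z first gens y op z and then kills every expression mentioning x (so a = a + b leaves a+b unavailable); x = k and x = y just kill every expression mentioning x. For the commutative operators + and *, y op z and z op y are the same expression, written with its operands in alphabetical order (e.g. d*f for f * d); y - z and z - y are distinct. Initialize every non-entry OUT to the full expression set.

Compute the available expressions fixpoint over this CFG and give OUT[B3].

Fixpoint table:
  B0:  IN={}  OUT={}
  B1:  IN={}  OUT={}
  B2:  IN={}  OUT={}
  B3:  IN={}  OUT={b+d}
  B4:  IN={b+d}  OUT={f-a}
  B5:  IN={}  OUT={}

Merge at B3: IN[B3] = OUT[B0] ∩ OUT[B2] = {}
Applying B3's transfer function to that IN value gives OUT[B3] (row B3 above).

Answer: {b+d}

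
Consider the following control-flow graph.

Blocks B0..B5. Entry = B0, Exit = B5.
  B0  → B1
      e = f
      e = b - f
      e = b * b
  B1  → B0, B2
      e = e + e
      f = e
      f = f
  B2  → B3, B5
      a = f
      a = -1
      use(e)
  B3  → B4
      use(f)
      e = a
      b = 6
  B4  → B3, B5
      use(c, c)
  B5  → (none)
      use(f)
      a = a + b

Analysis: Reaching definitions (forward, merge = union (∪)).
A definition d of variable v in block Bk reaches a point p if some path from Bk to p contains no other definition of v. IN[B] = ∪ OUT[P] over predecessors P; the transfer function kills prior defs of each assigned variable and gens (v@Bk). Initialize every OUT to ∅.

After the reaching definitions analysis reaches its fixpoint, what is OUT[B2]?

Per-block solution:
  B0:   IN={e@B1, f@B1}   OUT={e@B0, f@B1}
  B1:   IN={e@B0, f@B1}   OUT={e@B1, f@B1}
  B2:   IN={e@B1, f@B1}   OUT={a@B2, e@B1, f@B1}
  B3:   IN={a@B2, b@B3, e@B1, e@B3, f@B1}   OUT={a@B2, b@B3, e@B3, f@B1}
  B4:   IN={a@B2, b@B3, e@B3, f@B1}   OUT={a@B2, b@B3, e@B3, f@B1}
  B5:   IN={a@B2, b@B3, e@B1, e@B3, f@B1}   OUT={a@B5, b@B3, e@B1, e@B3, f@B1}

Merge at B2: IN[B2] = OUT[B1] = {e@B1, f@B1}
Applying B2's transfer function to that IN value gives OUT[B2] (row B2 above).

Answer: {a@B2, e@B1, f@B1}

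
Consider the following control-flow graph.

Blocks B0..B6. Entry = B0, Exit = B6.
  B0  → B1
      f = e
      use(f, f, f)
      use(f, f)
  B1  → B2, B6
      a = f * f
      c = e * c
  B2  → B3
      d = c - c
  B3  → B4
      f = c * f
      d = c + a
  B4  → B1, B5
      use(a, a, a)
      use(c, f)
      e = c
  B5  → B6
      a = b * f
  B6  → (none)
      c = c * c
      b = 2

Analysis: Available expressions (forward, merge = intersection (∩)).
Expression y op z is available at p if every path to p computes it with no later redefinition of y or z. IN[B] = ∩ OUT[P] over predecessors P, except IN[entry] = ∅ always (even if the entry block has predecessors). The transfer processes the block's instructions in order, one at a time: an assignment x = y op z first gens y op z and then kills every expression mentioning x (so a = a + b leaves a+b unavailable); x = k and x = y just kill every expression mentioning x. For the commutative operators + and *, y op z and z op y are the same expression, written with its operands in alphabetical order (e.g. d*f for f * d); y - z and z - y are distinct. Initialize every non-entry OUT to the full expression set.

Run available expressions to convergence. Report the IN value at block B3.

Answer: {c-c, f*f}

Derivation:
Converged values:
  B0:  IN={}  OUT={}
  B1:  IN={}  OUT={f*f}
  B2:  IN={f*f}  OUT={c-c, f*f}
  B3:  IN={c-c, f*f}  OUT={a+c, c-c}
  B4:  IN={a+c, c-c}  OUT={a+c, c-c}
  B5:  IN={a+c, c-c}  OUT={b*f, c-c}
  B6:  IN={}  OUT={}

Merge at B3: IN[B3] = OUT[B2] = {c-c, f*f}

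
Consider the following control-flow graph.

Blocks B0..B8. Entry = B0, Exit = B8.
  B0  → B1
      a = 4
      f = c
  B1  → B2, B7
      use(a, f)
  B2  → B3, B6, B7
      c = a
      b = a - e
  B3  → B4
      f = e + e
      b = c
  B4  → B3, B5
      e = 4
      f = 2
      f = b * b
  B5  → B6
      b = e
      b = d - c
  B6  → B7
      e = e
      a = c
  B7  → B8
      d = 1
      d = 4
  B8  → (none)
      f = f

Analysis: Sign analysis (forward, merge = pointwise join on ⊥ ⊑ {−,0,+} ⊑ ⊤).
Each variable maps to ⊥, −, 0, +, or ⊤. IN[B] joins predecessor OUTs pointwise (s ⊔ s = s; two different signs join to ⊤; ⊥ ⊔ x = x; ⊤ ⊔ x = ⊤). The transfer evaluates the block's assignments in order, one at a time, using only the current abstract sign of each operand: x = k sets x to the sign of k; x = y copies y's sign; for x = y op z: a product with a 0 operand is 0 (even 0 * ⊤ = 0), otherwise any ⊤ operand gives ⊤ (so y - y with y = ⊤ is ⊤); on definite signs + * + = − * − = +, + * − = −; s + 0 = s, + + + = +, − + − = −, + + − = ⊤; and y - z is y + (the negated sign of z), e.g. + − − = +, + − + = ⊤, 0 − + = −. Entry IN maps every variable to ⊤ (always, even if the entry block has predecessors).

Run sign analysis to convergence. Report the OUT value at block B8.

Fixpoint table:
  B0:   IN=(all ⊤)   OUT={a:+; rest ⊤}
  B1:   IN={a:+; rest ⊤}   OUT={a:+; rest ⊤}
  B2:   IN={a:+; rest ⊤}   OUT={a:+, c:+; rest ⊤}
  B3:   IN={a:+, c:+; rest ⊤}   OUT={a:+, b:+, c:+; rest ⊤}
  B4:   IN={a:+, b:+, c:+; rest ⊤}   OUT={a:+, b:+, c:+, e:+, f:+; rest ⊤}
  B5:   IN={a:+, b:+, c:+, e:+, f:+; rest ⊤}   OUT={a:+, c:+, e:+, f:+; rest ⊤}
  B6:   IN={a:+, c:+; rest ⊤}   OUT={a:+, c:+; rest ⊤}
  B7:   IN={a:+; rest ⊤}   OUT={a:+, d:+; rest ⊤}
  B8:   IN={a:+, d:+; rest ⊤}   OUT={a:+, d:+; rest ⊤}

Merge at B8: IN[B8] = OUT[B7] = {a: +, b: ⊤, c: ⊤, d: +, e: ⊤, f: ⊤}
Applying B8's transfer function to that IN value gives OUT[B8] (row B8 above).

Answer: {a: +, b: ⊤, c: ⊤, d: +, e: ⊤, f: ⊤}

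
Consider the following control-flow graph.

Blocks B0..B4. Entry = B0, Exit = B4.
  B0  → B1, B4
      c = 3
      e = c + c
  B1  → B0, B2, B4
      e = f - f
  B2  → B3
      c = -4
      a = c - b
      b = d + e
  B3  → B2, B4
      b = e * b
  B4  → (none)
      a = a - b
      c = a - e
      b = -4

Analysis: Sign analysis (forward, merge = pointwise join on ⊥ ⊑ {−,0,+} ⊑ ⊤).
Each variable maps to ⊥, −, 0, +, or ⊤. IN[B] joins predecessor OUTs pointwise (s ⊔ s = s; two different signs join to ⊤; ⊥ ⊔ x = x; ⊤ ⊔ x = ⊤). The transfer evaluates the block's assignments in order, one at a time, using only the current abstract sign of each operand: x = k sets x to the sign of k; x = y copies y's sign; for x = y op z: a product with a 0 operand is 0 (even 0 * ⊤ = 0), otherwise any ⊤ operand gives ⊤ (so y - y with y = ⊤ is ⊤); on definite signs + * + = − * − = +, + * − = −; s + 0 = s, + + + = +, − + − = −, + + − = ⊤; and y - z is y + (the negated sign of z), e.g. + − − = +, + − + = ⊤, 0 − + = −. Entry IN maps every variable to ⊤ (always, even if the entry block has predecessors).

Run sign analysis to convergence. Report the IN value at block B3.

Answer: {a: ⊤, b: ⊤, c: -, d: ⊤, e: ⊤, f: ⊤}

Trace:
Fixpoint table:
  B0:   IN=(all ⊤)   OUT={c:+, e:+; rest ⊤}
  B1:   IN={c:+, e:+; rest ⊤}   OUT={c:+; rest ⊤}
  B2:   IN=(all ⊤)   OUT={c:-; rest ⊤}
  B3:   IN={c:-; rest ⊤}   OUT={c:-; rest ⊤}
  B4:   IN=(all ⊤)   OUT={b:-; rest ⊤}

Merge at B3: IN[B3] = OUT[B2] = {a: ⊤, b: ⊤, c: -, d: ⊤, e: ⊤, f: ⊤}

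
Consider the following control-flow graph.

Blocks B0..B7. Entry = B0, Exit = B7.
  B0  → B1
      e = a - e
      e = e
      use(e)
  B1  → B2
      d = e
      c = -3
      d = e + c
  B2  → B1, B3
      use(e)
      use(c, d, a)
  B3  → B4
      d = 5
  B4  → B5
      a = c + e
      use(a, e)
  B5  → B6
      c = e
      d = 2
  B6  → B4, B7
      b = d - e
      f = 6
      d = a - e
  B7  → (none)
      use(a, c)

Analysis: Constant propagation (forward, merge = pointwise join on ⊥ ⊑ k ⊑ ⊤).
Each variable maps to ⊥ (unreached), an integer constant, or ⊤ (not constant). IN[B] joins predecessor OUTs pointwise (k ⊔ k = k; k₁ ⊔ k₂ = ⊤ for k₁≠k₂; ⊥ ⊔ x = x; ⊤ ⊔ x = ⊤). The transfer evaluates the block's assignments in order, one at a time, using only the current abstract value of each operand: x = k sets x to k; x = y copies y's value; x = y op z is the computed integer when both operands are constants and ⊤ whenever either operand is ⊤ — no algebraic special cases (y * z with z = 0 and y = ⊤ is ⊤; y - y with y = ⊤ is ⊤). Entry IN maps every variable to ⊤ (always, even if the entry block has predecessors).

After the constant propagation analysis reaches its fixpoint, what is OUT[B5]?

Answer: {a: ⊤, b: ⊤, c: ⊤, d: 2, e: ⊤, f: ⊤}

Trace:
Fixpoint table:
  B0:  IN=(all ⊤)  OUT=(all ⊤)
  B1:  IN=(all ⊤)  OUT={c:-3; rest ⊤}
  B2:  IN={c:-3; rest ⊤}  OUT={c:-3; rest ⊤}
  B3:  IN={c:-3; rest ⊤}  OUT={c:-3, d:5; rest ⊤}
  B4:  IN=(all ⊤)  OUT=(all ⊤)
  B5:  IN=(all ⊤)  OUT={d:2; rest ⊤}
  B6:  IN={d:2; rest ⊤}  OUT={f:6; rest ⊤}
  B7:  IN={f:6; rest ⊤}  OUT={f:6; rest ⊤}

Merge at B5: IN[B5] = OUT[B4] = {a: ⊤, b: ⊤, c: ⊤, d: ⊤, e: ⊤, f: ⊤}
Applying B5's transfer function to that IN value gives OUT[B5] (row B5 above).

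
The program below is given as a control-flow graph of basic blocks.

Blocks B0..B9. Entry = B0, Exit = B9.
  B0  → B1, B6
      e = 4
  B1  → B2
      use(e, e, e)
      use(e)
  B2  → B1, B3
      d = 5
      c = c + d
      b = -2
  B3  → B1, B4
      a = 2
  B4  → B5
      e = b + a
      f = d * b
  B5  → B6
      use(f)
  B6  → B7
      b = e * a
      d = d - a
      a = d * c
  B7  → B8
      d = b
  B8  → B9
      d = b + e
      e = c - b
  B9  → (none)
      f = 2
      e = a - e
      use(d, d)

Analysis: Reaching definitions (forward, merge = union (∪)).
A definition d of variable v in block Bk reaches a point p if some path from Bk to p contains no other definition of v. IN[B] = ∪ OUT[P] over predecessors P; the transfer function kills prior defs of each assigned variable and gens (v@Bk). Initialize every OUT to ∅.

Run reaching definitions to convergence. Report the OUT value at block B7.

Answer: {a@B6, b@B6, c@B2, d@B7, e@B0, e@B4, f@B4}

Derivation:
Converged values:
  B0:  IN={}  OUT={e@B0}
  B1:  IN={a@B3, b@B2, c@B2, d@B2, e@B0}  OUT={a@B3, b@B2, c@B2, d@B2, e@B0}
  B2:  IN={a@B3, b@B2, c@B2, d@B2, e@B0}  OUT={a@B3, b@B2, c@B2, d@B2, e@B0}
  B3:  IN={a@B3, b@B2, c@B2, d@B2, e@B0}  OUT={a@B3, b@B2, c@B2, d@B2, e@B0}
  B4:  IN={a@B3, b@B2, c@B2, d@B2, e@B0}  OUT={a@B3, b@B2, c@B2, d@B2, e@B4, f@B4}
  B5:  IN={a@B3, b@B2, c@B2, d@B2, e@B4, f@B4}  OUT={a@B3, b@B2, c@B2, d@B2, e@B4, f@B4}
  B6:  IN={a@B3, b@B2, c@B2, d@B2, e@B0, e@B4, f@B4}  OUT={a@B6, b@B6, c@B2, d@B6, e@B0, e@B4, f@B4}
  B7:  IN={a@B6, b@B6, c@B2, d@B6, e@B0, e@B4, f@B4}  OUT={a@B6, b@B6, c@B2, d@B7, e@B0, e@B4, f@B4}
  B8:  IN={a@B6, b@B6, c@B2, d@B7, e@B0, e@B4, f@B4}  OUT={a@B6, b@B6, c@B2, d@B8, e@B8, f@B4}
  B9:  IN={a@B6, b@B6, c@B2, d@B8, e@B8, f@B4}  OUT={a@B6, b@B6, c@B2, d@B8, e@B9, f@B9}

Merge at B7: IN[B7] = OUT[B6] = {a@B6, b@B6, c@B2, d@B6, e@B0, e@B4, f@B4}
Applying B7's transfer function to that IN value gives OUT[B7] (row B7 above).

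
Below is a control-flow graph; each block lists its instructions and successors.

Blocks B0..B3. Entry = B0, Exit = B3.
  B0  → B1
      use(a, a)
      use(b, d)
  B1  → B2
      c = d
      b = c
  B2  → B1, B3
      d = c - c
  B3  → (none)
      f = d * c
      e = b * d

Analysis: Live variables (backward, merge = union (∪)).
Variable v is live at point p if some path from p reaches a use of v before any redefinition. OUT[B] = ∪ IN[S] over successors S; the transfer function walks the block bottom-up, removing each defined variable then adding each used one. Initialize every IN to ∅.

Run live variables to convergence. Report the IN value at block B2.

Per-block solution:
  B0:   IN={a, b, d}   OUT={d}
  B1:   IN={d}   OUT={b, c}
  B2:   IN={b, c}   OUT={b, c, d}
  B3:   IN={b, c, d}   OUT={}

Merge at B2: OUT[B2] = IN[B1] ⊔ IN[B3] = {b, c, d}
Applying B2's transfer function to that OUT value gives IN[B2] (row B2 above).

Answer: {b, c}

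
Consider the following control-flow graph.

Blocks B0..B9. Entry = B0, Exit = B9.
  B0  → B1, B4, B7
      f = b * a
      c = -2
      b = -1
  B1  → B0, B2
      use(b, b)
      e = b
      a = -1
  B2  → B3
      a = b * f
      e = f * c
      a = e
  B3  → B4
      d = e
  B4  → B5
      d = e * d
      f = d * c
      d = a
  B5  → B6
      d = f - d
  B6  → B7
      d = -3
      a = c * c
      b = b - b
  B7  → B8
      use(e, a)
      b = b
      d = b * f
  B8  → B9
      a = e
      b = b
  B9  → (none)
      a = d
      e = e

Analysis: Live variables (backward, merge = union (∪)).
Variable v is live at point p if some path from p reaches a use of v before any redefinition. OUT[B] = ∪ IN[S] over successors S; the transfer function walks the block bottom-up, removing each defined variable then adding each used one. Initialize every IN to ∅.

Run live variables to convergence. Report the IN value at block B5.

Per-block solution:
  B0: | IN={a, b, d, e} | OUT={a, b, c, d, e, f}
  B1: | IN={b, c, d, f} | OUT={a, b, c, d, e, f}
  B2: | IN={b, c, f} | OUT={a, b, c, e}
  B3: | IN={a, b, c, e} | OUT={a, b, c, d, e}
  B4: | IN={a, b, c, d, e} | OUT={b, c, d, e, f}
  B5: | IN={b, c, d, e, f} | OUT={b, c, e, f}
  B6: | IN={b, c, e, f} | OUT={a, b, e, f}
  B7: | IN={a, b, e, f} | OUT={b, d, e}
  B8: | IN={b, d, e} | OUT={d, e}
  B9: | IN={d, e} | OUT={}

Merge at B5: OUT[B5] = IN[B6] = {b, c, e, f}
Applying B5's transfer function to that OUT value gives IN[B5] (row B5 above).

Answer: {b, c, d, e, f}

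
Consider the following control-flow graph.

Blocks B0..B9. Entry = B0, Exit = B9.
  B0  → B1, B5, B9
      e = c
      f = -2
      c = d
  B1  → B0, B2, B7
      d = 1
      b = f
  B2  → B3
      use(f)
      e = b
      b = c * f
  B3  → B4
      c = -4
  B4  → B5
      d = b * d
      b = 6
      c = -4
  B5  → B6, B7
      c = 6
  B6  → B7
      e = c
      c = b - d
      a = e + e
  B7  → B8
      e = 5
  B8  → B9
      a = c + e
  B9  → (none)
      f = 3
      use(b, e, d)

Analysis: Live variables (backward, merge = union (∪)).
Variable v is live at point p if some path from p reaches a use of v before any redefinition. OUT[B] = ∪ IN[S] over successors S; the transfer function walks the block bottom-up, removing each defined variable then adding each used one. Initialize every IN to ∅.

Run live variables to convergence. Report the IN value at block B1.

Per-block solution:
  B0: | IN={b, c, d} | OUT={b, c, d, e, f}
  B1: | IN={c, f} | OUT={b, c, d, f}
  B2: | IN={b, c, d, f} | OUT={b, d}
  B3: | IN={b, d} | OUT={b, d}
  B4: | IN={b, d} | OUT={b, d}
  B5: | IN={b, d} | OUT={b, c, d}
  B6: | IN={b, c, d} | OUT={b, c, d}
  B7: | IN={b, c, d} | OUT={b, c, d, e}
  B8: | IN={b, c, d, e} | OUT={b, d, e}
  B9: | IN={b, d, e} | OUT={}

Merge at B1: OUT[B1] = IN[B0] ⊔ IN[B2] ⊔ IN[B7] = {b, c, d, f}
Applying B1's transfer function to that OUT value gives IN[B1] (row B1 above).

Answer: {c, f}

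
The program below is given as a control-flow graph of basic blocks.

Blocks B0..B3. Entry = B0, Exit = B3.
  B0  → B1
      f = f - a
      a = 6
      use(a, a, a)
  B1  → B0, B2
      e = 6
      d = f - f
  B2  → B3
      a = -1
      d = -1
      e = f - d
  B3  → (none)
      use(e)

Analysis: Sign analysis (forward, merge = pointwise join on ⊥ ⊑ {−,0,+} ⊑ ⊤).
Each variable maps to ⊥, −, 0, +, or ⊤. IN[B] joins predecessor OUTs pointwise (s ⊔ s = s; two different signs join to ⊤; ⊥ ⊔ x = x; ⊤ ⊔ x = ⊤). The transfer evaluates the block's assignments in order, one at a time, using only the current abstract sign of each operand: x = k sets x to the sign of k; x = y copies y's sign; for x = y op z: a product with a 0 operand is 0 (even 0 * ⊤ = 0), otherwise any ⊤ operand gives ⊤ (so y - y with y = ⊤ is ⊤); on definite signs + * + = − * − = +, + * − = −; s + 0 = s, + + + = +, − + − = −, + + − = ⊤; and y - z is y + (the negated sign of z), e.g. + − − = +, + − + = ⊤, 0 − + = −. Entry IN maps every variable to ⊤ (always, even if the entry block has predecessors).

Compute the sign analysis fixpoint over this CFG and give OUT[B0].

Answer: {a: +, b: ⊤, c: ⊤, d: ⊤, e: ⊤, f: ⊤}

Trace:
Per-block solution:
  B0:   IN=(all ⊤)   OUT={a:+; rest ⊤}
  B1:   IN={a:+; rest ⊤}   OUT={a:+, e:+; rest ⊤}
  B2:   IN={a:+, e:+; rest ⊤}   OUT={a:-, d:-; rest ⊤}
  B3:   IN={a:-, d:-; rest ⊤}   OUT={a:-, d:-; rest ⊤}

Merge at B0 (entry node, so the boundary value (all ⊤) is joined with the incoming edge(s)): IN[B0] = (all ⊤) ⊔ OUT[B1] = {a: ⊤, b: ⊤, c: ⊤, d: ⊤, e: ⊤, f: ⊤}
Applying B0's transfer function to that IN value gives OUT[B0] (row B0 above).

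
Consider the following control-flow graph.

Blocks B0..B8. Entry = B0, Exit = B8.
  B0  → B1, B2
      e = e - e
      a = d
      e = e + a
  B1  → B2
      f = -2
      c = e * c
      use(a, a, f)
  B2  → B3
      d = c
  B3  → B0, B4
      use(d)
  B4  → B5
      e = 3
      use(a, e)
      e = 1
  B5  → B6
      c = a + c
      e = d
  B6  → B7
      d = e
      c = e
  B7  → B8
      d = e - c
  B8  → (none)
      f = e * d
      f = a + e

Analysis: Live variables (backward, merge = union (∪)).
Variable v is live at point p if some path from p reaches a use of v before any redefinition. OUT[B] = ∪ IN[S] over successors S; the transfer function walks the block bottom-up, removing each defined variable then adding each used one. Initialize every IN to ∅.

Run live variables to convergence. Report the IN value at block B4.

Per-block solution:
  B0: | IN={c, d, e} | OUT={a, c, e}
  B1: | IN={a, c, e} | OUT={a, c, e}
  B2: | IN={a, c, e} | OUT={a, c, d, e}
  B3: | IN={a, c, d, e} | OUT={a, c, d, e}
  B4: | IN={a, c, d} | OUT={a, c, d}
  B5: | IN={a, c, d} | OUT={a, e}
  B6: | IN={a, e} | OUT={a, c, e}
  B7: | IN={a, c, e} | OUT={a, d, e}
  B8: | IN={a, d, e} | OUT={}

Merge at B4: OUT[B4] = IN[B5] = {a, c, d}
Applying B4's transfer function to that OUT value gives IN[B4] (row B4 above).

Answer: {a, c, d}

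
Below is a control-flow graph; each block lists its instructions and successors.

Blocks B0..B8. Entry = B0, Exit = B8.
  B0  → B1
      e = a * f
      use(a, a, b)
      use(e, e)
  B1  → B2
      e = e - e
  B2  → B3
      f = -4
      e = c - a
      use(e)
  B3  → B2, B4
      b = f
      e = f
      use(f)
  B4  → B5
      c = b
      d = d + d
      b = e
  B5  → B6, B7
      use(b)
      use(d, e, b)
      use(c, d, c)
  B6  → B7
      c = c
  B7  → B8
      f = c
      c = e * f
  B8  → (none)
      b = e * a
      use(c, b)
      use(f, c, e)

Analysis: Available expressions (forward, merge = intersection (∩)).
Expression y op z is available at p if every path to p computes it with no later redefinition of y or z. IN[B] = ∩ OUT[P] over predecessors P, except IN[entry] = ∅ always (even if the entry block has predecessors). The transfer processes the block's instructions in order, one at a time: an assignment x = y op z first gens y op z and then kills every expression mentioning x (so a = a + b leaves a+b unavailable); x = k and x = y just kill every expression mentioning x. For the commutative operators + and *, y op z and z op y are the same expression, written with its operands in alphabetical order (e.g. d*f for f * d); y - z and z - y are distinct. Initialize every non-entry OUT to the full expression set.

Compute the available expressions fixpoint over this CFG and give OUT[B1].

Answer: {a*f}

Working:
Fixpoint table:
  B0:   IN={}   OUT={a*f}
  B1:   IN={a*f}   OUT={a*f}
  B2:   IN={}   OUT={c-a}
  B3:   IN={c-a}   OUT={c-a}
  B4:   IN={c-a}   OUT={}
  B5:   IN={}   OUT={}
  B6:   IN={}   OUT={}
  B7:   IN={}   OUT={e*f}
  B8:   IN={e*f}   OUT={a*e, e*f}

Merge at B1: IN[B1] = OUT[B0] = {a*f}
Applying B1's transfer function to that IN value gives OUT[B1] (row B1 above).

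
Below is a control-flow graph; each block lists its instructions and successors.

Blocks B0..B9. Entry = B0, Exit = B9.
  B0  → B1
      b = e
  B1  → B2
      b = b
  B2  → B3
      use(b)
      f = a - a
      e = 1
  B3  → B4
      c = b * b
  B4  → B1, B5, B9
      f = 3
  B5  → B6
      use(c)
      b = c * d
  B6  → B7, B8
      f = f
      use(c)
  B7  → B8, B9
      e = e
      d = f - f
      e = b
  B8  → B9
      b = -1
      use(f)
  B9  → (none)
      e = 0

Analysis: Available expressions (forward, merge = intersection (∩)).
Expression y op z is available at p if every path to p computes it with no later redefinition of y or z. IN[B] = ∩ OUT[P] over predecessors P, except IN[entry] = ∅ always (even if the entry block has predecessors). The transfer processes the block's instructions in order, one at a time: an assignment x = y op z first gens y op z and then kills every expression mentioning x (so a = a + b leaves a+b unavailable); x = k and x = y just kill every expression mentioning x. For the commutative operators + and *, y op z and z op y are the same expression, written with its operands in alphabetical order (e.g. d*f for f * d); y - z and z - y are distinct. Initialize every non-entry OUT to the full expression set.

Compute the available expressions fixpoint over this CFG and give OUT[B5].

Answer: {a-a, c*d}

Working:
Fixpoint table:
  B0:  IN={}  OUT={}
  B1:  IN={}  OUT={}
  B2:  IN={}  OUT={a-a}
  B3:  IN={a-a}  OUT={a-a, b*b}
  B4:  IN={a-a, b*b}  OUT={a-a, b*b}
  B5:  IN={a-a, b*b}  OUT={a-a, c*d}
  B6:  IN={a-a, c*d}  OUT={a-a, c*d}
  B7:  IN={a-a, c*d}  OUT={a-a, f-f}
  B8:  IN={a-a}  OUT={a-a}
  B9:  IN={a-a}  OUT={a-a}

Merge at B5: IN[B5] = OUT[B4] = {a-a, b*b}
Applying B5's transfer function to that IN value gives OUT[B5] (row B5 above).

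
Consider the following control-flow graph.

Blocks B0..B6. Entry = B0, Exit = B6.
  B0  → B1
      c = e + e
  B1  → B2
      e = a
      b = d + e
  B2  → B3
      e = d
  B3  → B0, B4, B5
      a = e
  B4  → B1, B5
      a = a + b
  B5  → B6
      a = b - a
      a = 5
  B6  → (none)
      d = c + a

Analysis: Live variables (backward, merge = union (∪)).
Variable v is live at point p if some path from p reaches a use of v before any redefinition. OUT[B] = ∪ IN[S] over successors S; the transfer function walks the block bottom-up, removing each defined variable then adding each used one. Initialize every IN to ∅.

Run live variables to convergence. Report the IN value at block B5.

Answer: {a, b, c}

Derivation:
Converged values:
  B0: | IN={a, d, e} | OUT={a, c, d}
  B1: | IN={a, c, d} | OUT={b, c, d}
  B2: | IN={b, c, d} | OUT={b, c, d, e}
  B3: | IN={b, c, d, e} | OUT={a, b, c, d, e}
  B4: | IN={a, b, c, d} | OUT={a, b, c, d}
  B5: | IN={a, b, c} | OUT={a, c}
  B6: | IN={a, c} | OUT={}

Merge at B5: OUT[B5] = IN[B6] = {a, c}
Applying B5's transfer function to that OUT value gives IN[B5] (row B5 above).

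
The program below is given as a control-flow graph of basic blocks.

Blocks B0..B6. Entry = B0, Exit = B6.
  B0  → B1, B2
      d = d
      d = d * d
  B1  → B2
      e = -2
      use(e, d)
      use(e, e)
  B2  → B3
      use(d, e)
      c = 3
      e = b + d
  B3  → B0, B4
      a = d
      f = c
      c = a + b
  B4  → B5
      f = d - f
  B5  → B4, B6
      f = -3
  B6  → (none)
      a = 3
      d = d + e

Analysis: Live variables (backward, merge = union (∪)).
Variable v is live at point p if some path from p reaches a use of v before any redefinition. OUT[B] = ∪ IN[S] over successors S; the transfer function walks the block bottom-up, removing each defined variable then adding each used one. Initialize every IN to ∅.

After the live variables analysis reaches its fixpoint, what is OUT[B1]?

Answer: {b, d, e}

Trace:
Per-block solution:
  B0:   IN={b, d, e}   OUT={b, d, e}
  B1:   IN={b, d}   OUT={b, d, e}
  B2:   IN={b, d, e}   OUT={b, c, d, e}
  B3:   IN={b, c, d, e}   OUT={b, d, e, f}
  B4:   IN={d, e, f}   OUT={d, e}
  B5:   IN={d, e}   OUT={d, e, f}
  B6:   IN={d, e}   OUT={}

Merge at B1: OUT[B1] = IN[B2] = {b, d, e}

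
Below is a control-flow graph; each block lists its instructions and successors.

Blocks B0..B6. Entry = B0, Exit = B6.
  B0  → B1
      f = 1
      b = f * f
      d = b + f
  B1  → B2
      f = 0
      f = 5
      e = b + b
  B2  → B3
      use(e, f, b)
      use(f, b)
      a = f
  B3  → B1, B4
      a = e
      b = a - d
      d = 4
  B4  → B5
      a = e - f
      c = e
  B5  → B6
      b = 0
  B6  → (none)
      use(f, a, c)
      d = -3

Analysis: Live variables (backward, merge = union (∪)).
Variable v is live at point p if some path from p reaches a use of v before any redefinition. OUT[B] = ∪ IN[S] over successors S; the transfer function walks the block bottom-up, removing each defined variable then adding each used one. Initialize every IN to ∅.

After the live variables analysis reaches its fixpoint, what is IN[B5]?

Answer: {a, c, f}

Derivation:
Per-block solution:
  B0:   IN={}   OUT={b, d}
  B1:   IN={b, d}   OUT={b, d, e, f}
  B2:   IN={b, d, e, f}   OUT={d, e, f}
  B3:   IN={d, e, f}   OUT={b, d, e, f}
  B4:   IN={e, f}   OUT={a, c, f}
  B5:   IN={a, c, f}   OUT={a, c, f}
  B6:   IN={a, c, f}   OUT={}

Merge at B5: OUT[B5] = IN[B6] = {a, c, f}
Applying B5's transfer function to that OUT value gives IN[B5] (row B5 above).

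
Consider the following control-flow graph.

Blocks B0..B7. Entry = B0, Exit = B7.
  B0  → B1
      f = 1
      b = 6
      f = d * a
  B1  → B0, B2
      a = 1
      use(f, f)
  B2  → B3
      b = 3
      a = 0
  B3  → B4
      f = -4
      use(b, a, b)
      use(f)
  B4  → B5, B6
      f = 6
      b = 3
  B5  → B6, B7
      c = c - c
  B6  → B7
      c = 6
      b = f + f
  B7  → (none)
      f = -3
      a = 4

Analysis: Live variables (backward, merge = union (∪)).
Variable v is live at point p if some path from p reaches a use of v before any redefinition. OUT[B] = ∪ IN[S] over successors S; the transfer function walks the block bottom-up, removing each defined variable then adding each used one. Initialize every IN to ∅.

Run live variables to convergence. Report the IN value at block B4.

Answer: {c}

Derivation:
Per-block solution:
  B0: | IN={a, c, d} | OUT={c, d, f}
  B1: | IN={c, d, f} | OUT={a, c, d}
  B2: | IN={c} | OUT={a, b, c}
  B3: | IN={a, b, c} | OUT={c}
  B4: | IN={c} | OUT={c, f}
  B5: | IN={c, f} | OUT={f}
  B6: | IN={f} | OUT={}
  B7: | IN={} | OUT={}

Merge at B4: OUT[B4] = IN[B5] ⊔ IN[B6] = {c, f}
Applying B4's transfer function to that OUT value gives IN[B4] (row B4 above).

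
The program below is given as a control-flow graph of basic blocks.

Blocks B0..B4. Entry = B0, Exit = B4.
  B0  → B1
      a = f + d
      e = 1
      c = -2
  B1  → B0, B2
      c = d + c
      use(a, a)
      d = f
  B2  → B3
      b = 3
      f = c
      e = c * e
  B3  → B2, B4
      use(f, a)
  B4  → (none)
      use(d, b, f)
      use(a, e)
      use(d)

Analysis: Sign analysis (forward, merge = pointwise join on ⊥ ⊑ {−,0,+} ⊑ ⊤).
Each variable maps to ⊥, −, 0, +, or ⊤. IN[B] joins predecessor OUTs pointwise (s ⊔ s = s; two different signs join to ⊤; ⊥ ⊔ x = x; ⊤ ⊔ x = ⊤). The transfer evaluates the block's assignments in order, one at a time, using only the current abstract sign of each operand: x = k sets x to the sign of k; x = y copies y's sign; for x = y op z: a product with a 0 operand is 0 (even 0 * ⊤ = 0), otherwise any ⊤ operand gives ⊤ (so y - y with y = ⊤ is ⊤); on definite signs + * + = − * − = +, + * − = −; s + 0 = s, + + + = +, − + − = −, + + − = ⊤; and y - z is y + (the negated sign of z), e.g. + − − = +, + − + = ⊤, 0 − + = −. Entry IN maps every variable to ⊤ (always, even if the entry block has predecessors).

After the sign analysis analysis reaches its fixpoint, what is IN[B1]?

Converged values:
  B0:  IN=(all ⊤)  OUT={c:-, e:+; rest ⊤}
  B1:  IN={c:-, e:+; rest ⊤}  OUT={e:+; rest ⊤}
  B2:  IN=(all ⊤)  OUT={b:+; rest ⊤}
  B3:  IN={b:+; rest ⊤}  OUT={b:+; rest ⊤}
  B4:  IN={b:+; rest ⊤}  OUT={b:+; rest ⊤}

Merge at B1: IN[B1] = OUT[B0] = {a: ⊤, b: ⊤, c: -, d: ⊤, e: +, f: ⊤}

Answer: {a: ⊤, b: ⊤, c: -, d: ⊤, e: +, f: ⊤}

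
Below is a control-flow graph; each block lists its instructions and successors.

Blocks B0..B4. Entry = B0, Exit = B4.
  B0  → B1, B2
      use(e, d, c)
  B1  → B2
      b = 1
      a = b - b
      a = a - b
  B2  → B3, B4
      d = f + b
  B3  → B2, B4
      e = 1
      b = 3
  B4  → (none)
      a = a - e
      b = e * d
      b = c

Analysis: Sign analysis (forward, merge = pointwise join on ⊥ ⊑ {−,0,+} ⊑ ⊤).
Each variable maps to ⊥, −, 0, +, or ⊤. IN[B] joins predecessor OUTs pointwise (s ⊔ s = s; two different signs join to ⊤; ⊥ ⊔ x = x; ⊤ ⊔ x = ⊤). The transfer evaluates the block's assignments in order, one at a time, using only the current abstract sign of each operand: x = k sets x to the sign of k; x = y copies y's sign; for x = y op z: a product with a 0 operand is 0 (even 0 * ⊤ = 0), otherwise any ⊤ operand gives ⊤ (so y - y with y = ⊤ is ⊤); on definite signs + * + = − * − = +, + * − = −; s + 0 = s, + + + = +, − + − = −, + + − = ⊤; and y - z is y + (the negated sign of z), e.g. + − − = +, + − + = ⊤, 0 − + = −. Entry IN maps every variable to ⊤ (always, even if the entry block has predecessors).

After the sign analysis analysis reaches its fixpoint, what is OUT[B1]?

Converged values:
  B0:  IN=(all ⊤)  OUT=(all ⊤)
  B1:  IN=(all ⊤)  OUT={b:+; rest ⊤}
  B2:  IN=(all ⊤)  OUT=(all ⊤)
  B3:  IN=(all ⊤)  OUT={b:+, e:+; rest ⊤}
  B4:  IN=(all ⊤)  OUT=(all ⊤)

Merge at B1: IN[B1] = OUT[B0] = {a: ⊤, b: ⊤, c: ⊤, d: ⊤, e: ⊤, f: ⊤}
Applying B1's transfer function to that IN value gives OUT[B1] (row B1 above).

Answer: {a: ⊤, b: +, c: ⊤, d: ⊤, e: ⊤, f: ⊤}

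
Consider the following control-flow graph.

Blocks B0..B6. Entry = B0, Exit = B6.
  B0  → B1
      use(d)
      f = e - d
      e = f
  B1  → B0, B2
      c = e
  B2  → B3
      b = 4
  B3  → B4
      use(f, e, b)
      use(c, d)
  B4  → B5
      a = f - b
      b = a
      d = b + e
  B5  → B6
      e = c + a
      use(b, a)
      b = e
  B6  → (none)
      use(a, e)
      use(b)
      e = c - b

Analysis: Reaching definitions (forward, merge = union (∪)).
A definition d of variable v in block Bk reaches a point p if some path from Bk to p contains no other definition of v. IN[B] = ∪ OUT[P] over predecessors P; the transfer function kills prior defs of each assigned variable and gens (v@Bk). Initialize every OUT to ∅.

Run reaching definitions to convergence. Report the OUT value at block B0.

Fixpoint table:
  B0:  IN={c@B1, e@B0, f@B0}  OUT={c@B1, e@B0, f@B0}
  B1:  IN={c@B1, e@B0, f@B0}  OUT={c@B1, e@B0, f@B0}
  B2:  IN={c@B1, e@B0, f@B0}  OUT={b@B2, c@B1, e@B0, f@B0}
  B3:  IN={b@B2, c@B1, e@B0, f@B0}  OUT={b@B2, c@B1, e@B0, f@B0}
  B4:  IN={b@B2, c@B1, e@B0, f@B0}  OUT={a@B4, b@B4, c@B1, d@B4, e@B0, f@B0}
  B5:  IN={a@B4, b@B4, c@B1, d@B4, e@B0, f@B0}  OUT={a@B4, b@B5, c@B1, d@B4, e@B5, f@B0}
  B6:  IN={a@B4, b@B5, c@B1, d@B4, e@B5, f@B0}  OUT={a@B4, b@B5, c@B1, d@B4, e@B6, f@B0}

Merge at B0 (entry node, so the boundary value {} is joined with the incoming edge(s)): IN[B0] = {} ⊔ OUT[B1] = {c@B1, e@B0, f@B0}
Applying B0's transfer function to that IN value gives OUT[B0] (row B0 above).

Answer: {c@B1, e@B0, f@B0}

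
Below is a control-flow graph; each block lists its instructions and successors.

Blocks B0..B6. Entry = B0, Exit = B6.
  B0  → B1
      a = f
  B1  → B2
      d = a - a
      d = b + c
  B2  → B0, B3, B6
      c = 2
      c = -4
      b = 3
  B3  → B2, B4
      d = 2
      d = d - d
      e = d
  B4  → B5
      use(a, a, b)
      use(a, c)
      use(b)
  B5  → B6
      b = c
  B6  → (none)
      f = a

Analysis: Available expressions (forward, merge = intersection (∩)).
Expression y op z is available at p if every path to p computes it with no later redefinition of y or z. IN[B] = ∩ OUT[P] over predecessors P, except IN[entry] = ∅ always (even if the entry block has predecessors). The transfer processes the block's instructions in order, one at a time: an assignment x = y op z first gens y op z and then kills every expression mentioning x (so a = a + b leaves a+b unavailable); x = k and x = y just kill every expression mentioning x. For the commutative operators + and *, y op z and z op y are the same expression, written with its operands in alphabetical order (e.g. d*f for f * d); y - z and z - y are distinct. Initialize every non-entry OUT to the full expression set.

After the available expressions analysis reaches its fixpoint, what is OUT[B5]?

Converged values:
  B0: | IN={} | OUT={}
  B1: | IN={} | OUT={a-a, b+c}
  B2: | IN={a-a} | OUT={a-a}
  B3: | IN={a-a} | OUT={a-a}
  B4: | IN={a-a} | OUT={a-a}
  B5: | IN={a-a} | OUT={a-a}
  B6: | IN={a-a} | OUT={a-a}

Merge at B5: IN[B5] = OUT[B4] = {a-a}
Applying B5's transfer function to that IN value gives OUT[B5] (row B5 above).

Answer: {a-a}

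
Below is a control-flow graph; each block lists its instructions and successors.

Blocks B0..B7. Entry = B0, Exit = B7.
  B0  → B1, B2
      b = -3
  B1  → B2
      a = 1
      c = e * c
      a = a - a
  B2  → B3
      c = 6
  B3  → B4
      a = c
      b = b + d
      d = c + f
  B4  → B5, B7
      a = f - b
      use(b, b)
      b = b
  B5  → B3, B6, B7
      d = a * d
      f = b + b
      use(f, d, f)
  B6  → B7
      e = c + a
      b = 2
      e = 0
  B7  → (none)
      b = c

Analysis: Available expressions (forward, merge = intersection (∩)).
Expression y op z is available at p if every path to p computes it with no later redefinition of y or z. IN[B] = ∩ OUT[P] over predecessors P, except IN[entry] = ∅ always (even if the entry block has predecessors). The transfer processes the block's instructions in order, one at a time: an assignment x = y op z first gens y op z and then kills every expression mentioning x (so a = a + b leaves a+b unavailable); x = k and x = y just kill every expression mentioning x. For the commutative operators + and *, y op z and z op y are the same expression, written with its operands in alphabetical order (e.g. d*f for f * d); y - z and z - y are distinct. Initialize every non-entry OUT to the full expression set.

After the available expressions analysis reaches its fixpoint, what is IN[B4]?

Per-block solution:
  B0:   IN={}   OUT={}
  B1:   IN={}   OUT={}
  B2:   IN={}   OUT={}
  B3:   IN={}   OUT={c+f}
  B4:   IN={c+f}   OUT={c+f}
  B5:   IN={c+f}   OUT={b+b}
  B6:   IN={b+b}   OUT={a+c}
  B7:   IN={}   OUT={}

Merge at B4: IN[B4] = OUT[B3] = {c+f}

Answer: {c+f}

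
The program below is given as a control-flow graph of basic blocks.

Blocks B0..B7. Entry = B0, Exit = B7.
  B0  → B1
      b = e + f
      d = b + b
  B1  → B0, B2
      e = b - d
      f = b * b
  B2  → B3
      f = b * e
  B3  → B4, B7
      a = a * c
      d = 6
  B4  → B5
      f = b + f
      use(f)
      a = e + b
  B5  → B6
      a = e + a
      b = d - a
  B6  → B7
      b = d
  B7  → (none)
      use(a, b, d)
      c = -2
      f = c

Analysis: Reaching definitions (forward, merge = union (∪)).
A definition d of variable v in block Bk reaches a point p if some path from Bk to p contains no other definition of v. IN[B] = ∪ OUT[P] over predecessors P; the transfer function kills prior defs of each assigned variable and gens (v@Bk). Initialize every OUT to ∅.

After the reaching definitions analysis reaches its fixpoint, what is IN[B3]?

Answer: {b@B0, d@B0, e@B1, f@B2}

Trace:
Per-block solution:
  B0:   IN={b@B0, d@B0, e@B1, f@B1}   OUT={b@B0, d@B0, e@B1, f@B1}
  B1:   IN={b@B0, d@B0, e@B1, f@B1}   OUT={b@B0, d@B0, e@B1, f@B1}
  B2:   IN={b@B0, d@B0, e@B1, f@B1}   OUT={b@B0, d@B0, e@B1, f@B2}
  B3:   IN={b@B0, d@B0, e@B1, f@B2}   OUT={a@B3, b@B0, d@B3, e@B1, f@B2}
  B4:   IN={a@B3, b@B0, d@B3, e@B1, f@B2}   OUT={a@B4, b@B0, d@B3, e@B1, f@B4}
  B5:   IN={a@B4, b@B0, d@B3, e@B1, f@B4}   OUT={a@B5, b@B5, d@B3, e@B1, f@B4}
  B6:   IN={a@B5, b@B5, d@B3, e@B1, f@B4}   OUT={a@B5, b@B6, d@B3, e@B1, f@B4}
  B7:   IN={a@B3, a@B5, b@B0, b@B6, d@B3, e@B1, f@B2, f@B4}   OUT={a@B3, a@B5, b@B0, b@B6, c@B7, d@B3, e@B1, f@B7}

Merge at B3: IN[B3] = OUT[B2] = {b@B0, d@B0, e@B1, f@B2}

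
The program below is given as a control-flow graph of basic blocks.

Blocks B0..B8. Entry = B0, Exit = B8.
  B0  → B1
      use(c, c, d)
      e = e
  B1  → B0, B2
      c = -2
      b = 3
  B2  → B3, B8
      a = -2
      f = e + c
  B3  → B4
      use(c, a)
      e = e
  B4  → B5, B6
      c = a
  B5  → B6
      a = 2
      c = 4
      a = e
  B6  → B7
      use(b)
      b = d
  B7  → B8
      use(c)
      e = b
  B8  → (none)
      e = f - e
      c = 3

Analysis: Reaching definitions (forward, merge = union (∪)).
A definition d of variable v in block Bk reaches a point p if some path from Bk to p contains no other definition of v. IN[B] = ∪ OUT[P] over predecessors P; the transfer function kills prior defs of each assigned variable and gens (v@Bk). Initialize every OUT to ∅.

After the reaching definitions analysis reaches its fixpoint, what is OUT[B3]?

Answer: {a@B2, b@B1, c@B1, e@B3, f@B2}

Trace:
Fixpoint table:
  B0:   IN={b@B1, c@B1, e@B0}   OUT={b@B1, c@B1, e@B0}
  B1:   IN={b@B1, c@B1, e@B0}   OUT={b@B1, c@B1, e@B0}
  B2:   IN={b@B1, c@B1, e@B0}   OUT={a@B2, b@B1, c@B1, e@B0, f@B2}
  B3:   IN={a@B2, b@B1, c@B1, e@B0, f@B2}   OUT={a@B2, b@B1, c@B1, e@B3, f@B2}
  B4:   IN={a@B2, b@B1, c@B1, e@B3, f@B2}   OUT={a@B2, b@B1, c@B4, e@B3, f@B2}
  B5:   IN={a@B2, b@B1, c@B4, e@B3, f@B2}   OUT={a@B5, b@B1, c@B5, e@B3, f@B2}
  B6:   IN={a@B2, a@B5, b@B1, c@B4, c@B5, e@B3, f@B2}   OUT={a@B2, a@B5, b@B6, c@B4, c@B5, e@B3, f@B2}
  B7:   IN={a@B2, a@B5, b@B6, c@B4, c@B5, e@B3, f@B2}   OUT={a@B2, a@B5, b@B6, c@B4, c@B5, e@B7, f@B2}
  B8:   IN={a@B2, a@B5, b@B1, b@B6, c@B1, c@B4, c@B5, e@B0, e@B7, f@B2}   OUT={a@B2, a@B5, b@B1, b@B6, c@B8, e@B8, f@B2}

Merge at B3: IN[B3] = OUT[B2] = {a@B2, b@B1, c@B1, e@B0, f@B2}
Applying B3's transfer function to that IN value gives OUT[B3] (row B3 above).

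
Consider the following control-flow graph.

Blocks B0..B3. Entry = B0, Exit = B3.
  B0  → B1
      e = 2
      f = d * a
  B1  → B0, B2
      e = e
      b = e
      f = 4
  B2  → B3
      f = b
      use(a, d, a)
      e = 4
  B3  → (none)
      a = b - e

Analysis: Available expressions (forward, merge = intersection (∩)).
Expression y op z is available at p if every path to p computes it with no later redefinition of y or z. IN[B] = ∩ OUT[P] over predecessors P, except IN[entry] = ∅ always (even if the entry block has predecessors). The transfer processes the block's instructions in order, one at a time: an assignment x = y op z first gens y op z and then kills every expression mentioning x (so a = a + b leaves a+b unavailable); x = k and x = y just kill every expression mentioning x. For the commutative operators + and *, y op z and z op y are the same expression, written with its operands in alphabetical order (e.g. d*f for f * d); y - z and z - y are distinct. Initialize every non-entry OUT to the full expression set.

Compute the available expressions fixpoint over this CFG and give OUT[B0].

Per-block solution:
  B0:  IN={}  OUT={a*d}
  B1:  IN={a*d}  OUT={a*d}
  B2:  IN={a*d}  OUT={a*d}
  B3:  IN={a*d}  OUT={b-e}

Merge at B0 (entry node, so the boundary value {} is joined with the incoming edge(s)): IN[B0] = {} ∩ OUT[B1] = {}
Applying B0's transfer function to that IN value gives OUT[B0] (row B0 above).

Answer: {a*d}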